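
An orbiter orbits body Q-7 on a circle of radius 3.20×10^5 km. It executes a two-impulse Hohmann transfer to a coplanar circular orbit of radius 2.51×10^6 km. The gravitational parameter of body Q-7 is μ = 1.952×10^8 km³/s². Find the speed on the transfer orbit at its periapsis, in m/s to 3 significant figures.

v = 32900 m/s

The Hohmann ellipse has a_t = (r₁ + r₂)/2 = 1.415×10^6 km.
At periapsis, r = 3.200×10^5 km.
Applying v² = μ(2/r − 1/a_t): v = 32.89 km/s.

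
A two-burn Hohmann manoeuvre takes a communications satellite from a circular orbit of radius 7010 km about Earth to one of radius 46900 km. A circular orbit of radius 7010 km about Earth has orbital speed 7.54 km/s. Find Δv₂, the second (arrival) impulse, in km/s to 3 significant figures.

From the circular-orbit relation v² = μ/r at r = 7010 km: μ = v²r = (7.54)² × 7010 = 3.98530×10^5 km³/s².
The Hohmann ellipse has a_t = (r₁ + r₂)/2 = 26955 km.
On the circular orbit at r = 46900 km, v_c = √(μ/r) = 2.915 km/s.
Vis-viva on the transfer ellipse at r = 46900 km gives v_t = √[μ(2/r − 1/a_t)] = 1.487 km/s.
Δv₂ = |v_t − v_c| = |1.487 − 2.915| = 1.428 km/s.

Δv₂ = 1.43 km/s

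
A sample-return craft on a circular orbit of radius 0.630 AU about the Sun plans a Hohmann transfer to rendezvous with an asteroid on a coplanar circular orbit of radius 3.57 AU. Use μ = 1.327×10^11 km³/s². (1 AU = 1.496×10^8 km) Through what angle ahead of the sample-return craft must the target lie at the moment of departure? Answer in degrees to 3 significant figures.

φ = 98.8°

In km: r₁ = 0.630 × 1.496×10^8 = 9.4248×10^7 km; r₂ = 3.57 × 1.496×10^8 = 5.34072×10^8 km.
Transfer-ellipse semi-major axis a_t = (r₁ + r₂)/2 = (9.4248×10^7 + 5.34072×10^8)/2 = 3.1416×10^8 km.
Transfer time t = π√(a_t³/μ) = 4.80221×10^7 s.
The target's mean motion on its circular orbit is ω₂ = √(μ/r₂³) = 2.95145×10^-8 rad/s.
Angle swept by the target during transfer: ω₂·t = 1.4173 rad = 81.21°.
Arrival is 180° from departure on the ellipse, so φ = 180° − 81.21° = 98.8°.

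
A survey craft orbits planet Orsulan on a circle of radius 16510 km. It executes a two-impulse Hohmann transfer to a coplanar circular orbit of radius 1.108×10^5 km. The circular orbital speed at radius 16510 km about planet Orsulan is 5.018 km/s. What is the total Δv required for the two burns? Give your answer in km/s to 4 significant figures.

Δv = 2.553 km/s

From the circular-orbit relation v² = μ/r at r = 16510 km: μ = v²r = (5.018)² × 16510 = 4.15727×10^5 km³/s².
Transfer-ellipse semi-major axis a_t = (r₁ + r₂)/2 = (16510 + 1.108×10^5)/2 = 63655 km.
Circular speed at r₁: v₁ = √(μ/r₁) = √(4.15727×10^5/16510) = 5.0180 km/s.
On the transfer ellipse at r₁, vis-viva gives v_p = √[μ(2/r₁ − 1/a_t)] = 6.6204 km/s.
First burn Δv₁ = |v_p − v₁| = 1.6024 km/s.
Circular speed at r₂: v₂ = √(μ/r₂) = 1.93702 km/s.
Transfer-orbit speed at r₂: v_a = √[μ(2/r₂ − 1/a_t)] = 0.986488 km/s.
Second burn Δv₂ = |v₂ − v_a| = 0.95053 km/s.
Total Δv = Δv₁ + Δv₂ = 2.553 km/s.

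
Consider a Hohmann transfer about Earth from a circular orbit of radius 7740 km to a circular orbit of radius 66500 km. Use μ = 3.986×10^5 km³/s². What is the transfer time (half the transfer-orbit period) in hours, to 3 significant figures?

t = 9.89 hours

Semi-major axis of the transfer orbit: a_t = (7740 + 66500)/2 = 37120 km.
Half the transfer-orbit period gives t = π√(a_t³/μ) = 35590 s.
Converting: 35590 s ÷ 3600 s/hour = 9.89 hours.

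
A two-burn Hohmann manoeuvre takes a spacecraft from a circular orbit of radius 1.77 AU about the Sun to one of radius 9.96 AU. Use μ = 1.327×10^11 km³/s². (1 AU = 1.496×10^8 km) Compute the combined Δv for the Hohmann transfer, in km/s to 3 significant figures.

In km: r₁ = 1.77 × 1.496×10^8 = 2.64792×10^8 km; r₂ = 9.96 × 1.496×10^8 = 1.490016×10^9 km.
Semi-major axis of the transfer orbit: a_t = (2.64792×10^8 + 1.490016×10^9)/2 = 8.77404×10^8 km.
At r₁ the circular-orbit speed is v₁ = √(μ/r₁) = 22.386 km/s.
On the transfer ellipse at r₁, v² = μ(2/r − 1/a) gives v_p = √[μ(2/r₁ − 1/a_t)] = 29.173 km/s.
First burn Δv₁ = |v_p − v₁| = 6.787 km/s.
At r₂, v₂ = √(μ/r₂) = 9.437 km/s.
Transfer-orbit speed at r₂: v_a = √[μ(2/r₂ − 1/a_t)] = 5.184 km/s.
Second burn Δv₂ = |v₂ − v_a| = 4.253 km/s.
Δv = Δv₁ + Δv₂ = 6.787 + 4.253 = 11.04 km/s.

Δv = 11.0 km/s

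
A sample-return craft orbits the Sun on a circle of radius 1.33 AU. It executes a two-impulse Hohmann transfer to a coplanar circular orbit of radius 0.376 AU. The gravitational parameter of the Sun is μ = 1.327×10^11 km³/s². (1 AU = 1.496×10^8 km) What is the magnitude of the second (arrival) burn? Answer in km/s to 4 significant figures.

Δv₂ = 12.08 km/s

In km: r₁ = 1.33 × 1.496×10^8 = 1.98968×10^8 km; r₂ = 0.376 × 1.496×10^8 = 5.62496×10^7 km.
Transfer-ellipse semi-major axis a_t = (r₁ + r₂)/2 = (1.98968×10^8 + 5.62496×10^7)/2 = 1.276088×10^8 km.
On the circular orbit at r = 5.62496×10^7 km, v_c = √(μ/r) = 48.57 km/s.
Transfer-orbit speed at the same r (vis-viva, a = a_t): v_t = √[μ(2/r − 1/a_t)] = 60.65 km/s.
Δv₂ = |v_t − v_c| = |60.65 − 48.57| = 12.08 km/s.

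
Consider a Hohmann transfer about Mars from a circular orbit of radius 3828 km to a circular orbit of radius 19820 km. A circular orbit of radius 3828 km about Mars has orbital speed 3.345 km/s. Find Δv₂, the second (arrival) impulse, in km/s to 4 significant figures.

From the circular-orbit relation v² = μ/r at r = 3828 km: μ = v²r = (3.345)² × 3828 = 42831.6 km³/s².
The Hohmann ellipse has a_t = (r₁ + r₂)/2 = 11824 km.
On the circular orbit at r = 19820 km, v_c = √(μ/r) = 1.470 km/s.
Vis-viva on the transfer ellipse at r = 19820 km gives v_t = √[μ(2/r − 1/a_t)] = 0.8364 km/s.
Δv₂ = |v_t − v_c| = |0.8364 − 1.470| = 0.6336 km/s.

Δv₂ = 0.6336 km/s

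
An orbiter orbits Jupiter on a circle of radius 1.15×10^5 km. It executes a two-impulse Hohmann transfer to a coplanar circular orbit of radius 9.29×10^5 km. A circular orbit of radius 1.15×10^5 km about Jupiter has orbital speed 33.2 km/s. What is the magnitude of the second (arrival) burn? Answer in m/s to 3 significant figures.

Δv₂ = 6200 m/s

From the circular-orbit relation v² = μ/r at r = 1.15×10^5 km: μ = v²r = (33.2)² × 1.15×10^5 = 1.26758×10^8 km³/s².
The Hohmann ellipse has a_t = (r₁ + r₂)/2 = 5.220×10^5 km.
Circular speed at r = 9.290×10^5 km: v_c = √(μ/r) = 11.681 km/s.
Transfer-orbit speed at the same r (vis-viva, a = a_t): v_t = √[μ(2/r − 1/a_t)] = 5.4827 km/s.
Δv₂ = |v_t − v_c| = |5.4827 − 11.681| = 6.198 km/s.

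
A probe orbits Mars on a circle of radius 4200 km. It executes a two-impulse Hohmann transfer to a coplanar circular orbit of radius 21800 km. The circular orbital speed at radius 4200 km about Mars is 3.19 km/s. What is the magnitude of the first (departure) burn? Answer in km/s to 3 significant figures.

Δv₁ = 0.941 km/s

From the circular-orbit relation v² = μ/r at r = 4200 km: μ = v²r = (3.19)² × 4200 = 42739.6 km³/s².
Transfer-ellipse semi-major axis a_t = (r₁ + r₂)/2 = (4200 + 21800)/2 = 13000 km.
On the circular orbit at r = 4200 km, v_c = √(μ/r) = 3.1900 km/s.
Transfer-orbit speed at the same r (vis-viva, a = a_t): v_t = √[μ(2/r − 1/a_t)] = 4.1309 km/s.
Δv₁ = |v_t − v_c| = |4.1309 − 3.1900| = 0.9409 km/s.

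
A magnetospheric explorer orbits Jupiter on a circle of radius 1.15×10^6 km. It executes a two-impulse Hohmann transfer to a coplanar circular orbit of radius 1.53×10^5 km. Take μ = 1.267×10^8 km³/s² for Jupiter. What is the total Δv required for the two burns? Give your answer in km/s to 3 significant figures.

The Hohmann ellipse has a_t = (r₁ + r₂)/2 = 6.515×10^5 km.
At r₁ the circular-orbit speed is v₁ = √(μ/r₁) = 10.4964 km/s.
On the transfer ellipse at r₁, vis-viva gives v_a = √[μ(2/r₁ − 1/a_t)] = 5.08660 km/s.
First burn Δv₁ = |v_a − v₁| = 5.410 km/s.
At r₂, v₂ = √(μ/r₂) = 28.777 km/s.
Transfer-orbit speed at r₂: v_p = √[μ(2/r₂ − 1/a_t)] = 38.233 km/s.
Second burn Δv₂ = |v₂ − v_p| = 9.456 km/s.
Total Δv = Δv₁ + Δv₂ = 14.87 km/s.

Δv = 14.9 km/s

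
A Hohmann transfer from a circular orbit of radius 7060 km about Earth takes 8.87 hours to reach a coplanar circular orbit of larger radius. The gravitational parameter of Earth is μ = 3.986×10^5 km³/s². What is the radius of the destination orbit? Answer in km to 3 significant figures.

r₂ = 62000 km

Transfer time t = 8.87 hours = 31932 s, and t = π√(a_t³/μ).
So a_t = (μ t²/π²)^(1/3) = (3.986×10^5 × (31932)² / π²)^(1/3) = 34533 km.
Since a_t = (r₁ + r₂)/2, r₂ = 2a_t − r₁ = 2×34533 − 7060 = 62006 km.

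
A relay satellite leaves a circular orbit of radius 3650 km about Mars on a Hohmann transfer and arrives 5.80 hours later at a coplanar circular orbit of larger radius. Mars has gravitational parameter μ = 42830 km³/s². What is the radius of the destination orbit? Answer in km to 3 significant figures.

r₂ = 21100 km

Transfer time t = 5.80 hours = 20880 s, and t = π√(a_t³/μ).
So a_t = (μ t²/π²)^(1/3) = (42830 × (20880)² / π²)^(1/3) = 12368 km.
Since a_t = (r₁ + r₂)/2, r₂ = 2a_t − r₁ = 2×12368 − 3650 = 21086 km.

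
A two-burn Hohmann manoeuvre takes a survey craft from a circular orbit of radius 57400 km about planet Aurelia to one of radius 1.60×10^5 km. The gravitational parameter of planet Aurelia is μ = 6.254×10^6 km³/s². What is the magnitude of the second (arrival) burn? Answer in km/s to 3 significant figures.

Δv₂ = 1.71 km/s

Transfer-ellipse semi-major axis a_t = (r₁ + r₂)/2 = (57400 + 1.600×10^5)/2 = 1.087×10^5 km.
On the circular orbit at r = 1.600×10^5 km, v_c = √(μ/r) = 6.252 km/s.
Transfer-orbit speed at the same r (vis-viva, a = a_t): v_t = √[μ(2/r − 1/a_t)] = 4.543 km/s.
Δv₂ = |v_t − v_c| = |4.543 − 6.252| = 1.709 km/s.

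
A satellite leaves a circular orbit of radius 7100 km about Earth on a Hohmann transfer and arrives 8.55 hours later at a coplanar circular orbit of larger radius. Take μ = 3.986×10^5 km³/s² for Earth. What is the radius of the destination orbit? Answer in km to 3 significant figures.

Transfer time t = 8.55 hours = 30780 s, and t = π√(a_t³/μ).
So a_t = (μ t²/π²)^(1/3) = (3.986×10^5 × (30780)² / π²)^(1/3) = 33697 km.
Since a_t = (r₁ + r₂)/2, r₂ = 2a_t − r₁ = 2×33697 − 7100 = 60294 km.

r₂ = 60300 km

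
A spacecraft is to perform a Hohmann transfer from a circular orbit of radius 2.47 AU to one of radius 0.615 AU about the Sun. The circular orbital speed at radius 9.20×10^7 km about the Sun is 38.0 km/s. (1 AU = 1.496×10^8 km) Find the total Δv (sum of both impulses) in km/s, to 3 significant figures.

Δv = 17.1 km/s

From the circular-orbit relation v² = μ/r at r = 9.20×10^7 km: μ = v²r = (38.0)² × 9.20×10^7 = 1.32848×10^11 km³/s².
In km: r₁ = 2.47 × 1.496×10^8 = 3.69512×10^8 km; r₂ = 0.615 × 1.496×10^8 = 9.2004×10^7 km.
Semi-major axis of the transfer orbit: a_t = (3.69512×10^8 + 9.2004×10^7)/2 = 2.30758×10^8 km.
At r₁ the circular-orbit speed is v₁ = √(μ/r₁) = 18.9611 km/s.
On the transfer ellipse at r₁, vis-viva gives v_a = √[μ(2/r₁ − 1/a_t)] = 11.9726 km/s.
First burn Δv₁ = |v_a − v₁| = 6.9885 km/s.
Circular speed at r₂: v₂ = √(μ/r₂) = 37.999 km/s.
Transfer-orbit speed at r₂: v_p = √[μ(2/r₂ − 1/a_t)] = 48.085 km/s.
Second burn Δv₂ = |v₂ − v_p| = 10.086 km/s.
Δv = Δv₁ + Δv₂ = 6.9885 + 10.086 = 17.07 km/s.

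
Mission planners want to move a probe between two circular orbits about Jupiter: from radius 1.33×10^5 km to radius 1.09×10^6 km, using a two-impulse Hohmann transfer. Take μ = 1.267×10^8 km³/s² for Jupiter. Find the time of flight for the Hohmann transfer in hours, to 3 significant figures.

t = 37.1 hours

Transfer-ellipse semi-major axis a_t = (r₁ + r₂)/2 = (1.330×10^5 + 1.090×10^6)/2 = 6.115×10^5 km.
Half the transfer-orbit period gives t = π√(a_t³/μ) = 1.335×10^5 s.
Converting: 1.335×10^5 s ÷ 3600 s/hour = 37.1 hours.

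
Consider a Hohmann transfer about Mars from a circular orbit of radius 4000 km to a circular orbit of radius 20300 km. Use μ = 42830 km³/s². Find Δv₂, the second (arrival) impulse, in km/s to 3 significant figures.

Δv₂ = 0.619 km/s

The Hohmann ellipse has a_t = (r₁ + r₂)/2 = 12150 km.
Circular speed at r = 20300 km: v_c = √(μ/r) = 1.4525 km/s.
Transfer-orbit speed at the same r (vis-viva, a = a_t): v_t = √[μ(2/r − 1/a_t)] = 0.83343 km/s.
Δv₂ = |v_t − v_c| = |0.83343 − 1.4525| = 0.6191 km/s.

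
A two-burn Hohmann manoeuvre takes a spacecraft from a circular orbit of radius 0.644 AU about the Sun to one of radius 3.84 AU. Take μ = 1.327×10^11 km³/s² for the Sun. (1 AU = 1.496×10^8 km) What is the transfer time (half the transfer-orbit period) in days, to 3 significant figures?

In km: r₁ = 0.644 × 1.496×10^8 = 9.63424×10^7 km; r₂ = 3.84 × 1.496×10^8 = 5.74464×10^8 km.
Semi-major axis of the transfer orbit: a_t = (9.63424×10^7 + 5.74464×10^8)/2 = 3.354032×10^8 km.
Half the transfer-orbit period gives t = π√(a_t³/μ) = 5.297×10^7 s.
Converting: 5.297×10^7 s ÷ 86400 s/day = 613 days.

t = 613 days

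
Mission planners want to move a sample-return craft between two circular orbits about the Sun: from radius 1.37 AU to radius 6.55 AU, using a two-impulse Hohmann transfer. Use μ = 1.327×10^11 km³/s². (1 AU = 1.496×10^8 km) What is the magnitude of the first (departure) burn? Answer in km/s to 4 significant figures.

In km: r₁ = 1.37 × 1.496×10^8 = 2.04952×10^8 km; r₂ = 6.55 × 1.496×10^8 = 9.7988×10^8 km.
Transfer-ellipse semi-major axis a_t = (r₁ + r₂)/2 = (2.04952×10^8 + 9.7988×10^8)/2 = 5.92416×10^8 km.
Circular speed at r = 2.04952×10^8 km: v_c = √(μ/r) = 25.45 km/s.
Transfer-orbit speed at the same r (vis-viva, a = a_t): v_t = √[μ(2/r − 1/a_t)] = 32.73 km/s.
Δv₁ = |v_t − v_c| = |32.73 − 25.45| = 7.280 km/s.

Δv₁ = 7.280 km/s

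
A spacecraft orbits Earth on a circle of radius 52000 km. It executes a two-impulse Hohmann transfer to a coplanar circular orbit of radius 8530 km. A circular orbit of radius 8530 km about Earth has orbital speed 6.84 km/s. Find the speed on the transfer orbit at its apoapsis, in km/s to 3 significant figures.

From the circular-orbit relation v² = μ/r at r = 8530 km: μ = v²r = (6.84)² × 8530 = 3.99081×10^5 km³/s².
The Hohmann ellipse has a_t = (r₁ + r₂)/2 = 30265 km.
The apoapsis of the transfer ellipse is at r = 52000 km.
Applying v² = μ(2/r − 1/a_t): v = 1.471 km/s.

v = 1.47 km/s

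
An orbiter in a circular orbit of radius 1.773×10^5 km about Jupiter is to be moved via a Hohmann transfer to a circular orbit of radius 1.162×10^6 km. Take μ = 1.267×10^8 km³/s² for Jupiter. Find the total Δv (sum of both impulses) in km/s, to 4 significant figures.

Δv = 13.55 km/s

Semi-major axis of the transfer orbit: a_t = (1.773×10^5 + 1.162×10^6)/2 = 6.6965×10^5 km.
Circular speed at r₁: v₁ = √(μ/r₁) = √(1.267×10^8/1.773×10^5) = 26.732 km/s.
On the transfer ellipse at r₁, vis-viva equation gives v_p = √[μ(2/r₁ − 1/a_t)] = 35.214 km/s.
First burn Δv₁ = |v_p − v₁| = 8.482 km/s.
At r₂, v₂ = √(μ/r₂) = 10.442 km/s.
Transfer-orbit speed at r₂: v_a = √[μ(2/r₂ − 1/a_t)] = 5.3730 km/s.
Second burn Δv₂ = |v₂ − v_a| = 5.069 km/s.
Δv = Δv₁ + Δv₂ = 8.482 + 5.069 = 13.55 km/s.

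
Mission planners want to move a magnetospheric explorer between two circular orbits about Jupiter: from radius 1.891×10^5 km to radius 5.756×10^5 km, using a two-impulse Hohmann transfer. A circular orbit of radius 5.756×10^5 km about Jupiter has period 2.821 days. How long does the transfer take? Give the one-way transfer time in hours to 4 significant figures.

From Kepler's third law T² = 4π²r³/μ at r = 5.756×10^5 km, T = 2.821 days = 2.821 × 86400 s = 2.437344×10^5 s: μ = 4π²r³/T² = 1.26733×10^8 km³/s².
Transfer-ellipse semi-major axis a_t = (r₁ + r₂)/2 = (1.891×10^5 + 5.756×10^5)/2 = 3.8235×10^5 km.
Transfer time t = π√(a_t³/μ) = π√((3.8235×10^5)³ / 1.26733×10^8) = 65980 s.
Converting: 65980 s ÷ 3600 s/hour = 18.33 hours.

t = 18.33 hours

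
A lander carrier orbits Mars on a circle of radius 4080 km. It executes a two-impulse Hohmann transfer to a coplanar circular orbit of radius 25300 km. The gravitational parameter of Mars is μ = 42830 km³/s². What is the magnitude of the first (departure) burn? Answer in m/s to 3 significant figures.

Semi-major axis of the transfer orbit: a_t = (4080 + 25300)/2 = 14690 km.
On the circular orbit at r = 4080 km, v_c = √(μ/r) = 3.240 km/s.
Vis-viva on the transfer ellipse at r = 4080 km gives v_t = √[μ(2/r − 1/a_t)] = 4.252 km/s.
Δv₁ = |v_t − v_c| = |4.252 − 3.240| = 1.012 km/s.

Δv₁ = 1010 m/s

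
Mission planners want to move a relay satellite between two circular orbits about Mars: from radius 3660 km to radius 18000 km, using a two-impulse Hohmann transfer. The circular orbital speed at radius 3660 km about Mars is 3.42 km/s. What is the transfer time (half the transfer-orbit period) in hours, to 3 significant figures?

From the circular-orbit relation v² = μ/r at r = 3660 km: μ = v²r = (3.42)² × 3660 = 42808.8 km³/s².
Semi-major axis of the transfer orbit: a_t = (3660 + 18000)/2 = 10830 km.
By Kepler's third law the transfer-orbit period is T = 2π√(a_t³/μ), so t = T/2 = 17110 s.
Converting: 17110 s ÷ 3600 s/hour = 4.75 hours.

t = 4.75 hours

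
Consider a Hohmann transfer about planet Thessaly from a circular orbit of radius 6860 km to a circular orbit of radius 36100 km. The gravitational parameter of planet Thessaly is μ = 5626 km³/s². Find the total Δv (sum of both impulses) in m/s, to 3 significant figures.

Δv = 440 m/s

Semi-major axis of the transfer orbit: a_t = (6860 + 36100)/2 = 21480 km.
At r₁ the circular-orbit speed is v₁ = √(μ/r₁) = 0.9056 km/s.
On the transfer ellipse at r₁, vis-viva equation gives v_p = √[μ(2/r₁ − 1/a_t)] = 1.174 km/s.
First burn Δv₁ = |v_p − v₁| = 0.2684 km/s.
At r₂, v₂ = √(μ/r₂) = 0.3948 km/s.
Transfer-orbit speed at r₂: v_a = √[μ(2/r₂ − 1/a_t)] = 0.2231 km/s.
Second burn Δv₂ = |v₂ − v_a| = 0.1717 km/s.
Δv = Δv₁ + Δv₂ = 0.2684 + 0.1717 = 0.4401 km/s.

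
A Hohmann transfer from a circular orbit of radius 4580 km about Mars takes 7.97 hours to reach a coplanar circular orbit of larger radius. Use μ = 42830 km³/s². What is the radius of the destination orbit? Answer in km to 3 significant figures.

r₂ = 26000 km

Transfer time t = 7.97 hours = 28692 s, and t = π√(a_t³/μ).
So a_t = (μ t²/π²)^(1/3) = (42830 × (28692)² / π²)^(1/3) = 15287 km.
Since a_t = (r₁ + r₂)/2, r₂ = 2a_t − r₁ = 2×15287 − 4580 = 25994 km.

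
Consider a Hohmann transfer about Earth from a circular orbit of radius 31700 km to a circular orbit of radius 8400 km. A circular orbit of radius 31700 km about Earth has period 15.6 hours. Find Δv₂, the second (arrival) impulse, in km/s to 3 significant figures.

From Kepler's third law T² = 4π²r³/μ at r = 31700 km, T = 15.6 hours = 15.6 × 3600 s = 56160 s: μ = 4π²r³/T² = 3.98734×10^5 km³/s².
Transfer-ellipse semi-major axis a_t = (r₁ + r₂)/2 = (31700 + 8400)/2 = 20050 km.
Circular speed at r = 8400 km: v_c = √(μ/r) = 6.890 km/s.
Transfer-orbit speed at the same r (vis-viva, a = a_t): v_t = √[μ(2/r − 1/a_t)] = 8.663 km/s.
Δv₂ = |v_t − v_c| = |8.663 − 6.890| = 1.773 km/s.

Δv₂ = 1.77 km/s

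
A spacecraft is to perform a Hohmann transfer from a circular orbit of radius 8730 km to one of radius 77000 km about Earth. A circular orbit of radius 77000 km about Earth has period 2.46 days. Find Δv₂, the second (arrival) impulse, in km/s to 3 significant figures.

Δv₂ = 1.25 km/s

From Kepler's third law T² = 4π²r³/μ at r = 77000 km, T = 2.46 days = 2.46 × 86400 s = 2.12544×10^5 s: μ = 4π²r³/T² = 3.98964×10^5 km³/s².
Transfer-ellipse semi-major axis a_t = (r₁ + r₂)/2 = (8730 + 77000)/2 = 42865 km.
On the circular orbit at r = 77000 km, v_c = √(μ/r) = 2.276 km/s.
Transfer-orbit speed at the same r (vis-viva, a = a_t): v_t = √[μ(2/r − 1/a_t)] = 1.027 km/s.
Δv₂ = |v_t − v_c| = |1.027 − 2.276| = 1.249 km/s.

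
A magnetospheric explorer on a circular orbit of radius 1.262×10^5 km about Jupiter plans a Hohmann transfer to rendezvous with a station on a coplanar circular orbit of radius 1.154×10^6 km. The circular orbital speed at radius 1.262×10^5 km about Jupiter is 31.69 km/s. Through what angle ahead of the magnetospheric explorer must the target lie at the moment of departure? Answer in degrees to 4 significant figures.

From the circular-orbit relation v² = μ/r at r = 1.262×10^5 km: μ = v²r = (31.69)² × 1.262×10^5 = 1.26737×10^8 km³/s².
Semi-major axis of the transfer orbit: a_t = (1.262×10^5 + 1.154×10^6)/2 = 6.401×10^5 km.
The half-period of the transfer ellipse is t = π√(a_t³/μ) = 1.4291×10^5 s.
The target's mean motion on its circular orbit is ω₂ = √(μ/r₂³) = 9.0812×10^-6 rad/s.
Angle swept by the target during transfer: ω₂·t = 1.2978 rad = 74.36°.
The magnetospheric explorer traverses 180° on the transfer ellipse, so the target must lead by 180° − 74.36° = 105.6°.

φ = 105.6°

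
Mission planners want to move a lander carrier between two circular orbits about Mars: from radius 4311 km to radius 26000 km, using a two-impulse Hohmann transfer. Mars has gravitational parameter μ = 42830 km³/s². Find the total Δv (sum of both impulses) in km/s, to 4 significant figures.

Δv = 1.575 km/s

Transfer-ellipse semi-major axis a_t = (r₁ + r₂)/2 = (4311 + 26000)/2 = 15155.5 km.
Circular speed at r₁: v₁ = √(μ/r₁) = √(42830/4311) = 3.15199 km/s.
On the transfer ellipse at r₁, v² = μ(2/r − 1/a) gives v_p = √[μ(2/r₁ − 1/a_t)] = 4.12845 km/s.
First burn Δv₁ = |v_p − v₁| = 0.9765 km/s.
At r₂, v₂ = √(μ/r₂) = 1.28347 km/s.
Transfer-orbit speed at r₂: v_a = √[μ(2/r₂ − 1/a_t)] = 0.684528 km/s.
Second burn Δv₂ = |v₂ − v_a| = 0.5989 km/s.
Δv = Δv₁ + Δv₂ = 0.9765 + 0.5989 = 1.575 km/s.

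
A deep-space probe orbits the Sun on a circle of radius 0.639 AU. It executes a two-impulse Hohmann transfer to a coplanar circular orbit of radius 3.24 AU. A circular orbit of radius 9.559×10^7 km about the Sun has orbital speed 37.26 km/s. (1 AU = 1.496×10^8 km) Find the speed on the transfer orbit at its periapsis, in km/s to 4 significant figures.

From the circular-orbit relation v² = μ/r at r = 9.559×10^7 km: μ = v²r = (37.26)² × 9.559×10^7 = 1.32708×10^11 km³/s².
In km: r₁ = 0.639 × 1.496×10^8 = 9.55944×10^7 km; r₂ = 3.24 × 1.496×10^8 = 4.84704×10^8 km.
Semi-major axis of the transfer orbit: a_t = (9.55944×10^7 + 4.84704×10^8)/2 = 2.901492×10^8 km.
The periapsis of the transfer ellipse is at r = 9.55944×10^7 km.
From the vis-viva equation, v = √[μ(2/r − 1/a_t)] = 48.16 km/s.

v = 48.16 km/s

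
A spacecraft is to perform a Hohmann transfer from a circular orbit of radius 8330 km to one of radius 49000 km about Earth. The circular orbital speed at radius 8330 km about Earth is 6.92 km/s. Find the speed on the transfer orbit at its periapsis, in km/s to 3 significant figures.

v = 9.05 km/s

From the circular-orbit relation v² = μ/r at r = 8330 km: μ = v²r = (6.92)² × 8330 = 3.98894×10^5 km³/s².
Transfer-ellipse semi-major axis a_t = (r₁ + r₂)/2 = (8330 + 49000)/2 = 28665 km.
At periapsis, r = 8330 km.
Applying v² = μ(2/r − 1/a_t): v = 9.047 km/s.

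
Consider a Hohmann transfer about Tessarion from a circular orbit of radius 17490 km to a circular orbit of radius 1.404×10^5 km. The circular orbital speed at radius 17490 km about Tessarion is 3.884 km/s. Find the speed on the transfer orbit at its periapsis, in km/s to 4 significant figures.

From the circular-orbit relation v² = μ/r at r = 17490 km: μ = v²r = (3.884)² × 17490 = 2.63845×10^5 km³/s².
Semi-major axis of the transfer orbit: a_t = (17490 + 1.404×10^5)/2 = 78945 km.
The periapsis of the transfer ellipse is at r = 17490 km.
From the vis-viva equation, v = √[μ(2/r − 1/a_t)] = 5.180 km/s.

v = 5.180 km/s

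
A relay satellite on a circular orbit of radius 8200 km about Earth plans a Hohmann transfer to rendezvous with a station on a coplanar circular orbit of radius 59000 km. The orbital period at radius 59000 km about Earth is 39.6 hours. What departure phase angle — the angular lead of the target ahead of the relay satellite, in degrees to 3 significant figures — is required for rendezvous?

From Kepler's third law T² = 4π²r³/μ at r = 59000 km, T = 39.6 hours = 39.6 × 3600 s = 1.4256×10^5 s: μ = 4π²r³/T² = 3.98952×10^5 km³/s².
Semi-major axis of the transfer orbit: a_t = (8200 + 59000)/2 = 33600 km.
Transfer time t = π√(a_t³/μ) = 30633.6 s.
The target's mean motion on its circular orbit is ω₂ = √(μ/r₂³) = 4.40740×10^-5 rad/s.
Angle swept by the target during transfer: ω₂·t = 1.3501 rad = 77.36°.
Arrival is 180° from departure on the ellipse, so φ = 180° − 77.36° = 103°.

φ = 103°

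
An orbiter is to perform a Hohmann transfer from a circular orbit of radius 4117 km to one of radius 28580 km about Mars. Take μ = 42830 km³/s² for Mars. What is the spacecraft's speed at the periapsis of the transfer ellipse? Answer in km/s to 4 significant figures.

v = 4.265 km/s

Semi-major axis of the transfer orbit: a_t = (4117 + 28580)/2 = 16348.5 km.
The periapsis of the transfer ellipse is at r = 4117 km.
Vis-viva: v = √[μ(2/r − 1/a_t)] = √[42830 × (2/4117 − 1/16348.5)] = 4.265 km/s.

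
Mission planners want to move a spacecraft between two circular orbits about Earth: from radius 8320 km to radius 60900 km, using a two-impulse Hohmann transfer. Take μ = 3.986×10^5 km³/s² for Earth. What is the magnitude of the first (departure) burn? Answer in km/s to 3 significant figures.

Δv₁ = 2.26 km/s

The Hohmann ellipse has a_t = (r₁ + r₂)/2 = 34610 km.
Circular speed at r = 8320 km: v_c = √(μ/r) = 6.922 km/s.
Transfer-orbit speed at the same r (vis-viva, a = a_t): v_t = √[μ(2/r − 1/a_t)] = 9.182 km/s.
Δv₁ = |v_t − v_c| = |9.182 − 6.922| = 2.260 km/s.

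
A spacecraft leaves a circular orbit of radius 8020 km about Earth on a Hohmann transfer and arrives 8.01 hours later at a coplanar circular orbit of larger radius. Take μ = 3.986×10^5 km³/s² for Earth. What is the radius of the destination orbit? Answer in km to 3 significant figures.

r₂ = 56500 km

Transfer time t = 8.01 hours = 28836 s, and t = π√(a_t³/μ).
So a_t = (μ t²/π²)^(1/3) = (3.986×10^5 × (28836)² / π²)^(1/3) = 32263 km.
Since a_t = (r₁ + r₂)/2, r₂ = 2a_t − r₁ = 2×32263 − 8020 = 56506 km.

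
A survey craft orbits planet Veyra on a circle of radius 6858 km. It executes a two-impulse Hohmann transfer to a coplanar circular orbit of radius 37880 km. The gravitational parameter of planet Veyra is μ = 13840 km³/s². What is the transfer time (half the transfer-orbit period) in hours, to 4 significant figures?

t = 24.82 hours

Semi-major axis of the transfer orbit: a_t = (6858 + 37880)/2 = 22369 km.
Half the transfer-orbit period gives t = π√(a_t³/μ) = 89340 s.
Converting: 89340 s ÷ 3600 s/hour = 24.82 hours.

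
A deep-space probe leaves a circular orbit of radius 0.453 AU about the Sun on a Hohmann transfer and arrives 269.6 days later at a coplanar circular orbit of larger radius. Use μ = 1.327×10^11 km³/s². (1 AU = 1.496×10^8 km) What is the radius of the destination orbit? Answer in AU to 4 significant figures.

In km: r₁ = 0.453 × 1.496×10^8 = 6.77688×10^7 km.
Transfer time t = 269.6 days = 2.329344×10^7 s, and t = π√(a_t³/μ).
So a_t = (μ t²/π²)^(1/3) = (1.327×10^11 × (2.329344×10^7)² / π²)^(1/3) = 1.9395×10^8 km.
Since a_t = (r₁ + r₂)/2, r₂ = 2a_t − r₁ = 2×1.9395×10^8 − 6.77688×10^7 = 3.201312×10^8 km.
In AU: r₂ = 3.201312×10^8 / 1.496×10^8 = 2.140 AU.

r₂ = 2.140 AU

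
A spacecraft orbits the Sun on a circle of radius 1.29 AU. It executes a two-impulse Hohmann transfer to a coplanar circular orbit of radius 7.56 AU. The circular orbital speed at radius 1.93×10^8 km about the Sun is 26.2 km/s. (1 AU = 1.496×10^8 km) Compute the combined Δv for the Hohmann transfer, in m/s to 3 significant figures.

Δv = 13000 m/s

From the circular-orbit relation v² = μ/r at r = 1.93×10^8 km: μ = v²r = (26.2)² × 1.93×10^8 = 1.32483×10^11 km³/s².
In km: r₁ = 1.29 × 1.496×10^8 = 1.92984×10^8 km; r₂ = 7.56 × 1.496×10^8 = 1.130976×10^9 km.
Semi-major axis of the transfer orbit: a_t = (1.92984×10^8 + 1.130976×10^9)/2 = 6.6198×10^8 km.
Circular speed at r₁: v₁ = √(μ/r₁) = √(1.32483×10^11/1.92984×10^8) = 26.201 km/s.
Transfer-orbit speed at r₁ (v² = μ(2/r − 1/a)): v_p = √[μ(2/r₁ − 1/a_t)] = 34.247 km/s.
First burn Δv₁ = |v_p − v₁| = 8.0460 km/s.
At r₂, v₂ = √(μ/r₂) = 10.82314 km/s.
Transfer-orbit speed at r₂: v_a = √[μ(2/r₂ − 1/a_t)] = 5.843748 km/s.
Second burn Δv₂ = |v₂ − v_a| = 4.9794 km/s.
Δv = Δv₁ + Δv₂ = 8.0460 + 4.9794 = 13.03 km/s.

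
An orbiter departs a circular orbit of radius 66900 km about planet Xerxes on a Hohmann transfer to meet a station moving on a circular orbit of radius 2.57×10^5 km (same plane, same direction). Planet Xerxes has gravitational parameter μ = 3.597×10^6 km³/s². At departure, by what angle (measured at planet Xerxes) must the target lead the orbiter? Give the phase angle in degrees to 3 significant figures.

φ = 90.0°

Transfer-ellipse semi-major axis a_t = (r₁ + r₂)/2 = (66900 + 2.570×10^5)/2 = 1.6195×10^5 km.
Transfer time t = π√(a_t³/μ) = 1.07957×10^5 s.
Target angular speed ω₂ = √(μ/r₂³) = 1.45570×10^-5 rad/s.
Angle swept by the target during transfer: ω₂·t = 1.5715 rad = 90.04°.
The orbiter traverses 180° on the transfer ellipse, so the target must lead by 180° − 90.04° = 90.0°.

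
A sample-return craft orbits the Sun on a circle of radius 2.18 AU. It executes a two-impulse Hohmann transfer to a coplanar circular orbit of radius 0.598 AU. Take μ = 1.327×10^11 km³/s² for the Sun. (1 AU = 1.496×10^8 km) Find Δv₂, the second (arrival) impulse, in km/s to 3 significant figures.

Δv₂ = 9.74 km/s

In km: r₁ = 2.18 × 1.496×10^8 = 3.26128×10^8 km; r₂ = 0.598 × 1.496×10^8 = 8.94608×10^7 km.
Transfer-ellipse semi-major axis a_t = (r₁ + r₂)/2 = (3.26128×10^8 + 8.94608×10^7)/2 = 2.077944×10^8 km.
Circular speed at r = 8.94608×10^7 km: v_c = √(μ/r) = 38.514 km/s.
Transfer-orbit speed at the same r (vis-viva, a = a_t): v_t = √[μ(2/r − 1/a_t)] = 48.250 km/s.
Δv₂ = |v_t − v_c| = |48.250 − 38.514| = 9.736 km/s.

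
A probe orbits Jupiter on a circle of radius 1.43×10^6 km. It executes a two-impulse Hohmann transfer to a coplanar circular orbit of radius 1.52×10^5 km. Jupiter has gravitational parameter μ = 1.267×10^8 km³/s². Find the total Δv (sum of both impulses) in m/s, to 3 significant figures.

Semi-major axis of the transfer orbit: a_t = (1.430×10^6 + 1.520×10^5)/2 = 7.910×10^5 km.
At r₁ the circular-orbit speed is v₁ = √(μ/r₁) = 9.4128 km/s.
On the transfer ellipse at r₁, vis-viva gives v_a = √[μ(2/r₁ − 1/a_t)] = 4.1262 km/s.
First burn Δv₁ = |v_a − v₁| = 5.2866 km/s.
At r₂, v₂ = √(μ/r₂) = 28.8713 km/s.
Transfer-orbit speed at r₂: v_p = √[μ(2/r₂ − 1/a_t)] = 38.8192 km/s.
Second burn Δv₂ = |v₂ − v_p| = 9.9479 km/s.
Total Δv = Δv₁ + Δv₂ = 15.23 km/s.

Δv = 15200 m/s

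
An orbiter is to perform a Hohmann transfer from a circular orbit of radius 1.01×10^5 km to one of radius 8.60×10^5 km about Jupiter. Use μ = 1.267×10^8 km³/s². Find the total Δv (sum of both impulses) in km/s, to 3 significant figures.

Semi-major axis of the transfer orbit: a_t = (1.010×10^5 + 8.600×10^5)/2 = 4.805×10^5 km.
At r₁ the circular-orbit speed is v₁ = √(μ/r₁) = 35.418 km/s.
On the transfer ellipse at r₁, vis-viva gives v_p = √[μ(2/r₁ − 1/a_t)] = 47.384 km/s.
First burn Δv₁ = |v_p − v₁| = 11.97 km/s.
At r₂, v₂ = √(μ/r₂) = 12.138 km/s.
Transfer-orbit speed at r₂: v_a = √[μ(2/r₂ − 1/a_t)] = 5.5648 km/s.
Second burn Δv₂ = |v₂ − v_a| = 6.573 km/s.
Total Δv = Δv₁ + Δv₂ = 18.54 km/s.

Δv = 18.5 km/s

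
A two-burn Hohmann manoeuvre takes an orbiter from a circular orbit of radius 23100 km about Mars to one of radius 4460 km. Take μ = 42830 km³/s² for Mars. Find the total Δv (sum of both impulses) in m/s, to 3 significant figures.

The Hohmann ellipse has a_t = (r₁ + r₂)/2 = 13780 km.
At r₁ the circular-orbit speed is v₁ = √(μ/r₁) = 1.3617 km/s.
On the transfer ellipse at r₁, v² = μ(2/r − 1/a) gives v_a = √[μ(2/r₁ − 1/a_t)] = 0.77466 km/s.
First burn Δv₁ = |v_a − v₁| = 0.5870 km/s.
At r₂, v₂ = √(μ/r₂) = 3.0989 km/s.
Transfer-orbit speed at r₂: v_p = √[μ(2/r₂ − 1/a_t)] = 4.0123 km/s.
Second burn Δv₂ = |v₂ − v_p| = 0.9134 km/s.
Δv = Δv₁ + Δv₂ = 0.5870 + 0.9134 = 1.500 km/s.

Δv = 1500 m/s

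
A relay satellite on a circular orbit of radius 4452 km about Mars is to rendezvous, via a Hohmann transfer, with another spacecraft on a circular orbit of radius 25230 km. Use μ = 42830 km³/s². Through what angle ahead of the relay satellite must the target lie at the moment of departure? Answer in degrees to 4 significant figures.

The Hohmann ellipse has a_t = (r₁ + r₂)/2 = 14841 km.
The half-period of the transfer ellipse is t = π√(a_t³/μ) = 27445 s.
The target's mean motion on its circular orbit is ω₂ = √(μ/r₂³) = 5.1641×10^-5 rad/s.
Angle swept by the target during transfer: ω₂·t = 1.4173 rad = 81.21°.
Arrival is 180° from departure on the ellipse, so φ = 180° − 81.21° = 98.79°.

φ = 98.79°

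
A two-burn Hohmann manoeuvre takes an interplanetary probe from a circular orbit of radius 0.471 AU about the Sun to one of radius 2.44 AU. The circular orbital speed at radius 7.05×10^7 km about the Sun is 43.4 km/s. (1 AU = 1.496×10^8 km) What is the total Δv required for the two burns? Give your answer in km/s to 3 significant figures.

Δv = 21.0 km/s

From the circular-orbit relation v² = μ/r at r = 7.05×10^7 km: μ = v²r = (43.4)² × 7.05×10^7 = 1.32791×10^11 km³/s².
In km: r₁ = 0.471 × 1.496×10^8 = 7.04616×10^7 km; r₂ = 2.44 × 1.496×10^8 = 3.65024×10^8 km.
The Hohmann ellipse has a_t = (r₁ + r₂)/2 = 2.177428×10^8 km.
Circular speed at r₁: v₁ = √(μ/r₁) = √(1.32791×10^11/7.04616×10^7) = 43.41 km/s.
Transfer-orbit speed at r₁ (vis-viva): v_p = √[μ(2/r₁ − 1/a_t)] = 56.21 km/s.
First burn Δv₁ = |v_p − v₁| = 12.80 km/s.
At r₂, v₂ = √(μ/r₂) = 19.073 km/s.
Transfer-orbit speed at r₂: v_a = √[μ(2/r₂ − 1/a_t)] = 10.850 km/s.
Second burn Δv₂ = |v₂ − v_a| = 8.223 km/s.
Δv = Δv₁ + Δv₂ = 12.80 + 8.223 = 21.02 km/s.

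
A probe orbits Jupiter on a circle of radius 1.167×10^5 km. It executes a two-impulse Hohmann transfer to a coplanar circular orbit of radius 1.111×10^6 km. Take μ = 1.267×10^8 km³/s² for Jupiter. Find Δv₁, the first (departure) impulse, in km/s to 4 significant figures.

The Hohmann ellipse has a_t = (r₁ + r₂)/2 = 6.1385×10^5 km.
On the circular orbit at r = 1.167×10^5 km, v_c = √(μ/r) = 32.95 km/s.
Vis-viva on the transfer ellipse at r = 1.167×10^5 km gives v_t = √[μ(2/r − 1/a_t)] = 44.33 km/s.
Δv₁ = |v_t − v_c| = |44.33 − 32.95| = 11.38 km/s.

Δv₁ = 11.38 km/s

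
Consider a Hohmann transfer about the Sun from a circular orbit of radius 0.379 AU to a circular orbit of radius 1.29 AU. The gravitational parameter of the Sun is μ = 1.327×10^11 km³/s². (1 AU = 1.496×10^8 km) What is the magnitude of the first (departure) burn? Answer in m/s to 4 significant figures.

In km: r₁ = 0.379 × 1.496×10^8 = 5.66984×10^7 km; r₂ = 1.29 × 1.496×10^8 = 1.92984×10^8 km.
The Hohmann ellipse has a_t = (r₁ + r₂)/2 = 1.248412×10^8 km.
Circular speed at r = 5.66984×10^7 km: v_c = √(μ/r) = 48.38 km/s.
Transfer-orbit speed at the same r (vis-viva, a = a_t): v_t = √[μ(2/r − 1/a_t)] = 60.15 km/s.
Δv₁ = |v_t − v_c| = |60.15 − 48.38| = 11.77 km/s.

Δv₁ = 11770 m/s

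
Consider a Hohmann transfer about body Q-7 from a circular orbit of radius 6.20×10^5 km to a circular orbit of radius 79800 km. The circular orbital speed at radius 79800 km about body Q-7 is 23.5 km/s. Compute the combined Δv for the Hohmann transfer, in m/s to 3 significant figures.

From the circular-orbit relation v² = μ/r at r = 79800 km: μ = v²r = (23.5)² × 79800 = 4.40696×10^7 km³/s².
Transfer-ellipse semi-major axis a_t = (r₁ + r₂)/2 = (6.200×10^5 + 79800)/2 = 3.499×10^5 km.
At r₁ the circular-orbit speed is v₁ = √(μ/r₁) = 8.431 km/s.
Transfer-orbit speed at r₁ (vis-viva equation): v_a = √[μ(2/r₁ − 1/a_t)] = 4.026 km/s.
First burn Δv₁ = |v_a − v₁| = 4.405 km/s.
At r₂, v₂ = √(μ/r₂) = 23.500 km/s.
Transfer-orbit speed at r₂: v_p = √[μ(2/r₂ − 1/a_t)] = 31.282 km/s.
Second burn Δv₂ = |v₂ − v_p| = 7.782 km/s.
Δv = Δv₁ + Δv₂ = 4.405 + 7.782 = 12.19 km/s.

Δv = 12200 m/s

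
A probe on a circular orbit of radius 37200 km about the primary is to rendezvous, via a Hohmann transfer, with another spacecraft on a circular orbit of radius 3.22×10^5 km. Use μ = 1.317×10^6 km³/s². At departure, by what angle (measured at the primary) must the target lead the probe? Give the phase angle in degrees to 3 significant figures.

φ = 105°

The Hohmann ellipse has a_t = (r₁ + r₂)/2 = 1.796×10^5 km.
Transfer time t = π√(a_t³/μ) = 2.08361×10^5 s.
The target's mean motion on its circular orbit is ω₂ = √(μ/r₂³) = 6.28071×10^-6 rad/s.
Angle swept by the target during transfer: ω₂·t = 1.3087 rad = 74.98°.
The probe traverses 180° on the transfer ellipse, so the target must lead by 180° − 74.98° = 105°.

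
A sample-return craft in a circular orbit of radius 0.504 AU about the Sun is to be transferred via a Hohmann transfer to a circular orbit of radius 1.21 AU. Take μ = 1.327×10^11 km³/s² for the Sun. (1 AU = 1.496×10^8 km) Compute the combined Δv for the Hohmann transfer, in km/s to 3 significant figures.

In km: r₁ = 0.504 × 1.496×10^8 = 7.53984×10^7 km; r₂ = 1.21 × 1.496×10^8 = 1.81016×10^8 km.
Transfer-ellipse semi-major axis a_t = (r₁ + r₂)/2 = (7.53984×10^7 + 1.81016×10^8)/2 = 1.282072×10^8 km.
Circular speed at r₁: v₁ = √(μ/r₁) = √(1.327×10^11/7.53984×10^7) = 41.952 km/s.
Transfer-orbit speed at r₁ (vis-viva): v_p = √[μ(2/r₁ − 1/a_t)] = 49.849 km/s.
First burn Δv₁ = |v_p − v₁| = 7.897 km/s.
At r₂, v₂ = √(μ/r₂) = 27.076 km/s.
Transfer-orbit speed at r₂: v_a = √[μ(2/r₂ − 1/a_t)] = 20.764 km/s.
Second burn Δv₂ = |v₂ − v_a| = 6.312 km/s.
Δv = Δv₁ + Δv₂ = 7.897 + 6.312 = 14.21 km/s.

Δv = 14.2 km/s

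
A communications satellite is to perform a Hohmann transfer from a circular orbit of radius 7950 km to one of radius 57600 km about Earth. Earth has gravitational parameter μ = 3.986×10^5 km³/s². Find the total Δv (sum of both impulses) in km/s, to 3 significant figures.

Δv = 3.64 km/s

Transfer-ellipse semi-major axis a_t = (r₁ + r₂)/2 = (7950 + 57600)/2 = 32775 km.
Circular speed at r₁: v₁ = √(μ/r₁) = √(3.986×10^5/7950) = 7.081 km/s.
On the transfer ellipse at r₁, vis-viva equation gives v_p = √[μ(2/r₁ − 1/a_t)] = 9.387 km/s.
First burn Δv₁ = |v_p − v₁| = 2.306 km/s.
Circular speed at r₂: v₂ = √(μ/r₂) = 2.631 km/s.
Transfer-orbit speed at r₂: v_a = √[μ(2/r₂ − 1/a_t)] = 1.296 km/s.
Second burn Δv₂ = |v₂ − v_a| = 1.335 km/s.
Δv = Δv₁ + Δv₂ = 2.306 + 1.335 = 3.641 km/s.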